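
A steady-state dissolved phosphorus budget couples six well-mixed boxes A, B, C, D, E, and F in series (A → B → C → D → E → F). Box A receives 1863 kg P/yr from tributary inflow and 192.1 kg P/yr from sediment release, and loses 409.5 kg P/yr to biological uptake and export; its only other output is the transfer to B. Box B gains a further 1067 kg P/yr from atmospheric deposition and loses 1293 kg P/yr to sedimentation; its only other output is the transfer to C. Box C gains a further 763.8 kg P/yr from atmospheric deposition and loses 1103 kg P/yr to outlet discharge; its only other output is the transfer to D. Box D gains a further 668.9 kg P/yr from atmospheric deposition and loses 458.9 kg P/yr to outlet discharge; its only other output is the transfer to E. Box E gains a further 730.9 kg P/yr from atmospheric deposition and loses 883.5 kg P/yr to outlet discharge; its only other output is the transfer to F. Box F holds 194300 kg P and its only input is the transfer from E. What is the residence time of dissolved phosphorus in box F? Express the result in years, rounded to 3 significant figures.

Box A: F(A→B) = (1863 + 192.1) − 409.5 = 1645.6 kg P/yr.
Box B: F(B→C) = (1645.6 + 1067) − 1293 = 1419.6 kg P/yr.
Box C: F(C→D) = (1419.6 + 763.8) − 1103 = 1080.4 kg P/yr.
Box D: F(D→E) = (1080.4 + 668.9) − 458.9 = 1290.4 kg P/yr.
Box E: F(E→F) = (1290.4 + 730.9) − 883.5 = 1137.8 kg P/yr.
Box F throughput = its input = 1137.8 kg P/yr; τ = 194300 / 1137.8 = 170.8 yr.

171 yr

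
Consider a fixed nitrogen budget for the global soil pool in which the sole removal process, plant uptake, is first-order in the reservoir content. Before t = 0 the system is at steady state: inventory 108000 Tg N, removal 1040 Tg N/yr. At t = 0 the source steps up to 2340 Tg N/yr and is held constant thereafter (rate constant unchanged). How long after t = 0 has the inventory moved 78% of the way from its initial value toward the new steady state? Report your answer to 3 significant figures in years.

τ = M₀/F₀ = 108000/1040 = 103.8 yr.
The remaining gap fraction is e^(−t/τ); 78% covered ⇒ e^(−t/τ) = 0.220.
t = −τ ln(0.220) = 103.8 × 1.514 = 157.2 yr.

157 yr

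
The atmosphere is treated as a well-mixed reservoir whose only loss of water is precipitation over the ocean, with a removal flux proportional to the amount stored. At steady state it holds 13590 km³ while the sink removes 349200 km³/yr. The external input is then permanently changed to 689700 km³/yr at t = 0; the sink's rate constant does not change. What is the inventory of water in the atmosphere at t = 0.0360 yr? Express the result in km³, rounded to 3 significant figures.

τ = M₀/F₀ = 13590/349200 = 0.03892 yr; rate constant k = 1/τ.
New steady state M_∞ = F₁/k = F₁·τ = 689700 × 0.03892 = 26841 km³.
M(t) = M_∞ + (M₀ − M_∞)·e^(−t/τ); t/τ = 0.0360/0.03892 = 0.9250, so e^(−t/τ) = 0.3965.
M(t) = 26841 − 13250 × 0.3965 = 21587 km³.

21600 km³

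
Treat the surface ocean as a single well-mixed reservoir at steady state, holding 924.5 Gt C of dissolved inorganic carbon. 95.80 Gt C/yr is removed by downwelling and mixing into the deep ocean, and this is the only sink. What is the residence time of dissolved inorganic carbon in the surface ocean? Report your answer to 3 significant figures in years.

9.65 yr

τ = M / F = 924.5 / 95.80 = 9.650 yr.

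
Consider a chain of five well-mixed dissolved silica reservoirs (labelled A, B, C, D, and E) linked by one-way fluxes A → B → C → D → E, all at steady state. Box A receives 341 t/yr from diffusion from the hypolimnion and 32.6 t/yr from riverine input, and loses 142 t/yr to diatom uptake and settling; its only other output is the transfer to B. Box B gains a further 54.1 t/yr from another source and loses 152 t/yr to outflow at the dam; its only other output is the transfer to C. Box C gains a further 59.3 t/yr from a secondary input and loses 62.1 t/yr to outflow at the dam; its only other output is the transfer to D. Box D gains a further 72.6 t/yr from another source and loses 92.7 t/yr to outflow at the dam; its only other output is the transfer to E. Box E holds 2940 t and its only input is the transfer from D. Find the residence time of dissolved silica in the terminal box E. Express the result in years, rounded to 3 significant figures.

Box A: F(A→B) = (341 + 32.6) − 142 = 231.60 t/yr.
Box B: F(B→C) = (231.60 + 54.1) − 152 = 133.70 t/yr.
Box C: F(C→D) = (133.70 + 59.3) − 62.1 = 130.90 t/yr.
Box D: F(D→E) = (130.90 + 72.6) − 92.7 = 110.80 t/yr.
Box E throughput = its input = 110.80 t/yr; τ = 2940 / 110.80 = 26.53 yr.

26.5 yr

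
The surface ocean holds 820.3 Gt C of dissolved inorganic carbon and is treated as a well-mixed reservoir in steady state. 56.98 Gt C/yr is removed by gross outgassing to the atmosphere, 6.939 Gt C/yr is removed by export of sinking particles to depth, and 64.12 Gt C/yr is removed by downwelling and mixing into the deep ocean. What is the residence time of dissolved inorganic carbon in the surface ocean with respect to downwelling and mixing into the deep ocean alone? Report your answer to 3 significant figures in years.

12.8 yr

Residence time with respect to a single sink: τ = M / F_sink.
τ = 820.3 / 64.12 = 12.79 yr.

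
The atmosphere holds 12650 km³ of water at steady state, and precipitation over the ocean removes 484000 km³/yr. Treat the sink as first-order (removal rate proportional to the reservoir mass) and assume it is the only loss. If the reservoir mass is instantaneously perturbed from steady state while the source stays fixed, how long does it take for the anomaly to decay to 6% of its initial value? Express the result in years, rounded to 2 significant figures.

For a linear reservoir the anomaly decays as exp(−t/τ) with τ = M/F = 12650/484000 = 0.02614 yr.
exp(−t/τ) = 0.06 ⇒ t = −τ ln(0.06) = 0.02614 × 2.813 = 0.07353 yr.

0.074 yr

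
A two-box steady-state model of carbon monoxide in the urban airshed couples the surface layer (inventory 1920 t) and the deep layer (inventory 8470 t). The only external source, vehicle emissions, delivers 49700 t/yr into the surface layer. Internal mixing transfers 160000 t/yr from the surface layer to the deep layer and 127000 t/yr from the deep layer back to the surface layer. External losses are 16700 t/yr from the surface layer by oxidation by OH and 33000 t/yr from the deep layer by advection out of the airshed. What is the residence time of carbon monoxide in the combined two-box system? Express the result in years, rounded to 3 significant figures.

0.209 yr

For the system as a whole, the A↔B exchange is internal and contributes nothing to the throughput; only the external sinks remove mass.
M_total = 1920 + 8470 = 10390 t.
ΣF_external_out = 16700 + 33000 = 49700 t/yr.
τ = M_total / ΣF_ext = 10390 / 49700 = 0.2091 yr.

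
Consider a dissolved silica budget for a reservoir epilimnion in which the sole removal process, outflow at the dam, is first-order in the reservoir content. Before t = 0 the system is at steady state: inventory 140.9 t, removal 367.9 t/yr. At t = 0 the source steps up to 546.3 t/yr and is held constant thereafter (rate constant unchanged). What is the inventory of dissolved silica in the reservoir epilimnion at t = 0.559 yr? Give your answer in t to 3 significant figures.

193 t

τ = M₀/F₀ = 140.9/367.9 = 0.3830 yr; rate constant k = 1/τ.
New steady state M_∞ = F₁/k = F₁·τ = 546.3 × 0.3830 = 209.22 t.
M(t) = M_∞ + (M₀ − M_∞)·e^(−t/τ); t/τ = 0.559/0.3830 = 1.460, so e^(−t/τ) = 0.2323.
M(t) = 209.22 − 68.32 × 0.2323 = 193.35 t.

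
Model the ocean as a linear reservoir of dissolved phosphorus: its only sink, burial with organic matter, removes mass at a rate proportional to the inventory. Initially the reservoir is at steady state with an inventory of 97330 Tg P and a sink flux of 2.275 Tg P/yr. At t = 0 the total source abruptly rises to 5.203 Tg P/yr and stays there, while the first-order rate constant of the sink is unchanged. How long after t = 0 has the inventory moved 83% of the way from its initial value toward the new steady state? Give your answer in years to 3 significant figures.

τ = M₀/F₀ = 97330/2.275 = 42780 yr.
The remaining gap fraction is e^(−t/τ); 83% covered ⇒ e^(−t/τ) = 0.170.
t = −τ ln(0.170) = 42780 × 1.772 = 75810 yr.

75800 yr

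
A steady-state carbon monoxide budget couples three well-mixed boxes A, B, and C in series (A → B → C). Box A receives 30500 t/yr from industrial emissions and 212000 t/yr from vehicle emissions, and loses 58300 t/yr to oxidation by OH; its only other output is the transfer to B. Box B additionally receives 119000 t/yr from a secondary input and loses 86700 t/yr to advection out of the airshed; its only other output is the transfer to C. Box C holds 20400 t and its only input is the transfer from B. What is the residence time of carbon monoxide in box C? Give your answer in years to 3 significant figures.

0.0942 yr

Box A: F(A→B) = (30500 + 212000) − 58300 = 184200 t/yr.
Box B: F(B→C) = (184200 + 119000) − 86700 = 216500 t/yr.
Box C throughput = its input = 216500 t/yr; τ = 20400 / 216500 = 0.09423 yr.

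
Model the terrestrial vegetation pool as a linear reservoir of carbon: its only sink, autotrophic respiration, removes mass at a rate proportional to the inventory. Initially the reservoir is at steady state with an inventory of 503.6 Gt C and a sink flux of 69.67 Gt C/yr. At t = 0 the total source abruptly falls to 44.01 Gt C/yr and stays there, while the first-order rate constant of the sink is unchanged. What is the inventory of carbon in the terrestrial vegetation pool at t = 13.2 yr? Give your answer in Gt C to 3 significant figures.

348 Gt C

Residence time τ = M₀/F₀ = 7.228 yr. The eventual steady state is M_∞ = M₀·(F₁/F₀) = 503.6 × 44.01/69.67 = 318.12 Gt C.
The anomaly ΔM(t) = M(t) − M_∞ decays as ΔM₀·e^(−t/τ) with ΔM₀ = 503.6 − 318.12 = 185.5 Gt C.
At t = 13.2 yr, e^(−t/τ) = e^(−1.826) = 0.1610, so ΔM = 29.87 Gt C and M = 318.12 + 29.87 = 347.99 Gt C.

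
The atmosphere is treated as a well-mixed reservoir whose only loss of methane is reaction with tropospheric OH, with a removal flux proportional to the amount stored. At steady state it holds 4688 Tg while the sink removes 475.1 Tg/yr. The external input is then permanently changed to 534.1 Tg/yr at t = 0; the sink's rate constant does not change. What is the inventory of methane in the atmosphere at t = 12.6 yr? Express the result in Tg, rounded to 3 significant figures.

The sink rate constant is k = F₀/M₀ = 475.1/4688 = 0.1013 yr⁻¹.
Solving dM/dt = F₁ − kM with M(0) = M₀ gives M(t) = F₁/k + (M₀ − F₁/k)·e^(−kt).
F₁/k = 534.1/0.1013 = 5270.2 Tg; kt = 0.1013 × 12.6 = 1.277, e^(−kt) = 0.2789.
M(12.6) = 5270.2 + (4688 − 5270.2) × 0.2789 = 5270.2 − 162.4 = 5107.8 Tg.

5110 Tg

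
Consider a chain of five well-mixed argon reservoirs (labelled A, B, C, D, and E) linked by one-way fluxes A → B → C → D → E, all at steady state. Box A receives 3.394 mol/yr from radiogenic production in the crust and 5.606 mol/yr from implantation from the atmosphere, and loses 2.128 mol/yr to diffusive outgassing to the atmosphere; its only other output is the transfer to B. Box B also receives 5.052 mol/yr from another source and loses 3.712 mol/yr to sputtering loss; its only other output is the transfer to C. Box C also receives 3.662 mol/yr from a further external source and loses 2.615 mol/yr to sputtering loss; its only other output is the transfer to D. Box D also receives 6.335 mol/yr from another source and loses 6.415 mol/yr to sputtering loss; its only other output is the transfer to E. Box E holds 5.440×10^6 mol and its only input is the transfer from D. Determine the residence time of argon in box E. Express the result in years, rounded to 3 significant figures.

Box A: F(A→B) = (3.394 + 5.606) − 2.128 = 6.8720 mol/yr.
Box B: F(B→C) = (6.8720 + 5.052) − 3.712 = 8.2120 mol/yr.
Box C: F(C→D) = (8.2120 + 3.662) − 2.615 = 9.2590 mol/yr.
Box D: F(D→E) = (9.2590 + 6.335) − 6.415 = 9.1790 mol/yr.
Box E throughput = its input = 9.1790 mol/yr; τ = 5.440×10^6 / 9.1790 = 592700 yr.

593000 yr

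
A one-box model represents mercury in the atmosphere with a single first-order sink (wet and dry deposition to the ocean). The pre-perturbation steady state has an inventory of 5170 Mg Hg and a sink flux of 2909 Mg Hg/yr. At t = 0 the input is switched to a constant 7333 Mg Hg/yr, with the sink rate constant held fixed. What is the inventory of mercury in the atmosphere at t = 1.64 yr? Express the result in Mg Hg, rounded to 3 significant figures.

9910 Mg Hg

Residence time τ = M₀/F₀ = 1.777 yr. The eventual steady state is M_∞ = M₀·(F₁/F₀) = 5170 × 7333/2909 = 13033 Mg Hg.
The anomaly ΔM(t) = M(t) − M_∞ decays as ΔM₀·e^(−t/τ) with ΔM₀ = 5170 − 13033 = −7863 Mg Hg.
At t = 1.64 yr, e^(−t/τ) = e^(−0.9228) = 0.3974, so ΔM = −3125 Mg Hg and M = 13033 − 3125 = 9907.8 Mg Hg.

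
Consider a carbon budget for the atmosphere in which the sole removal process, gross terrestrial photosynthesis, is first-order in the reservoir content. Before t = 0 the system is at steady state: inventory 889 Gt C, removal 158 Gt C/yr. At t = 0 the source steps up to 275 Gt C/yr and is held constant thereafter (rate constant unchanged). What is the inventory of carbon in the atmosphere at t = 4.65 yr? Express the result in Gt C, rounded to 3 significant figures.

1260 Gt C

τ = M₀/F₀ = 889/158 = 5.627 yr; rate constant k = 1/τ.
New steady state M_∞ = F₁/k = F₁·τ = 275 × 5.627 = 1547.3 Gt C.
M(t) = M_∞ + (M₀ − M_∞)·e^(−t/τ); t/τ = 4.65/5.627 = 0.8264, so e^(−t/τ) = 0.4376.
M(t) = 1547.3 − 658.3 × 0.4376 = 1259.2 Gt C.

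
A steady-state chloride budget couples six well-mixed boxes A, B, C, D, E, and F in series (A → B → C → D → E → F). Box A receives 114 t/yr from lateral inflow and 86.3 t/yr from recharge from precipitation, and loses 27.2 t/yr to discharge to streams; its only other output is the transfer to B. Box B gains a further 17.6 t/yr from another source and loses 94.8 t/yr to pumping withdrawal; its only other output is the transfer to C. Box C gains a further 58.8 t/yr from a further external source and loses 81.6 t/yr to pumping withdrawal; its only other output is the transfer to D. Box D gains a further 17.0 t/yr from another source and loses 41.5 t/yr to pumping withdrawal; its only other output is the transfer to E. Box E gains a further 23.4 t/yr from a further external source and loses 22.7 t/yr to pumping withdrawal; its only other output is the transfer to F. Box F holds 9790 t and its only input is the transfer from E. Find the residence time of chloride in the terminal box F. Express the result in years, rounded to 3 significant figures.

199 yr

Box A: F(A→B) = (114 + 86.3) − 27.2 = 173.10 t/yr.
Box B: F(B→C) = (173.10 + 17.6) − 94.8 = 95.900 t/yr.
Box C: F(C→D) = (95.900 + 58.8) − 81.6 = 73.100 t/yr.
Box D: F(D→E) = (73.100 + 17.0) − 41.5 = 48.600 t/yr.
Box E: F(E→F) = (48.600 + 23.4) − 22.7 = 49.300 t/yr.
Box F throughput = its input = 49.300 t/yr; τ = 9790 / 49.300 = 198.6 yr.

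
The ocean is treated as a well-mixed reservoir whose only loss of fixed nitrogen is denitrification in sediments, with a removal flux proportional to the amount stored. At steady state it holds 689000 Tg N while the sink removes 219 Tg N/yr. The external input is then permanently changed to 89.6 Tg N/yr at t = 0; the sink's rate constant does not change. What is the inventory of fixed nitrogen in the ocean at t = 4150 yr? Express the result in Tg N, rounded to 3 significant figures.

391000 Tg N

τ = M₀/F₀ = 689000/219 = 3146 yr; rate constant k = 1/τ.
New steady state M_∞ = F₁/k = F₁·τ = 89.6 × 3146 = 281890 Tg N.
M(t) = M_∞ + (M₀ − M_∞)·e^(−t/τ); t/τ = 4150/3146 = 1.319, so e^(−t/τ) = 0.2674.
M(t) = 281890 + 407100 × 0.2674 = 390740 Tg N.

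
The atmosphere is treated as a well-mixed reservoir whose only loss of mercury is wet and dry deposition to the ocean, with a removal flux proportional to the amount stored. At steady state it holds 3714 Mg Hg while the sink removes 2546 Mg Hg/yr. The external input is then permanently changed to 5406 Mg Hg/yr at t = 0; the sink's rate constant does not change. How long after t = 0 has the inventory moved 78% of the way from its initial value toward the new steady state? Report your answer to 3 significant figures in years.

τ = M₀/F₀ = 3714/2546 = 1.459 yr.
The remaining gap fraction is e^(−t/τ); 78% covered ⇒ e^(−t/τ) = 0.220.
t = −τ ln(0.220) = 1.459 × 1.514 = 2.209 yr.

2.21 yr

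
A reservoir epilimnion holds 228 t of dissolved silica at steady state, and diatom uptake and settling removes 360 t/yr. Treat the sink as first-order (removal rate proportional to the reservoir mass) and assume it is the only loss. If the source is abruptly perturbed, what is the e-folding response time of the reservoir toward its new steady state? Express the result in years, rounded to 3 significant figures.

0.633 yr

For a linear reservoir the response time equals the residence time τ = M/F.
τ = 228 / 360 = 0.6333 yr.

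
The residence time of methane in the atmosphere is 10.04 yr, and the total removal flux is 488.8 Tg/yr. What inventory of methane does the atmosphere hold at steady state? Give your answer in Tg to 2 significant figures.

4900 Tg

τ = M/F ⇒ M = τ × F = 10.04 × 488.8 = 4908 Tg.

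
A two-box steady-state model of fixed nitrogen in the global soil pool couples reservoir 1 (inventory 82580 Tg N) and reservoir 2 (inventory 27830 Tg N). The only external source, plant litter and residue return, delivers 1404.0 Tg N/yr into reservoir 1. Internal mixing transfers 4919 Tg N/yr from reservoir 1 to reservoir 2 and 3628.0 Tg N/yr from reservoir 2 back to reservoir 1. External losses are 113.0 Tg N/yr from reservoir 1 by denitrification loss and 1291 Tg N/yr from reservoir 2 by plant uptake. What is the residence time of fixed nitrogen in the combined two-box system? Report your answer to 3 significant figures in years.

78.6 yr

Residence time in the combined system uses the total inventory and the total *external* removal — internal exchanges between the two boxes cancel.
M_total = 82580 + 27830 = 110410 Tg N.
ΣF_external_out = 113.0 + 1291 = 1404.0 Tg N/yr.
τ = M_total / ΣF_ext = 110410 / 1404.0 = 78.64 yr.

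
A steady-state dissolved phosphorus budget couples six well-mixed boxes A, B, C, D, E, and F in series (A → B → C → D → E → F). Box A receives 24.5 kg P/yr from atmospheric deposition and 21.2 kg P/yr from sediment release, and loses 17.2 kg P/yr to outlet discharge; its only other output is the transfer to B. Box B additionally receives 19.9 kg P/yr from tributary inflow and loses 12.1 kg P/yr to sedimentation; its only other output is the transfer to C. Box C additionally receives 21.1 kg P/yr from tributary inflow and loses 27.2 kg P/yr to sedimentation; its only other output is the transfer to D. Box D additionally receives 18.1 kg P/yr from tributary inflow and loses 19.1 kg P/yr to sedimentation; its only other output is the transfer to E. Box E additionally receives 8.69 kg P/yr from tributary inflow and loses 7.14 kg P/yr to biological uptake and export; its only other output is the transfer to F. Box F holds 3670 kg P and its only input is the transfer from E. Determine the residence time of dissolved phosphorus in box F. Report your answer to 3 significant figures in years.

Box A: F(A→B) = (24.5 + 21.2) − 17.2 = 28.500 kg P/yr.
Box B: F(B→C) = (28.500 + 19.9) − 12.1 = 36.300 kg P/yr.
Box C: F(C→D) = (36.300 + 21.1) − 27.2 = 30.200 kg P/yr.
Box D: F(D→E) = (30.200 + 18.1) − 19.1 = 29.200 kg P/yr.
Box E: F(E→F) = (29.200 + 8.69) − 7.14 = 30.750 kg P/yr.
Box F throughput = its input = 30.750 kg P/yr; τ = 3670 / 30.750 = 119.3 yr.

119 yr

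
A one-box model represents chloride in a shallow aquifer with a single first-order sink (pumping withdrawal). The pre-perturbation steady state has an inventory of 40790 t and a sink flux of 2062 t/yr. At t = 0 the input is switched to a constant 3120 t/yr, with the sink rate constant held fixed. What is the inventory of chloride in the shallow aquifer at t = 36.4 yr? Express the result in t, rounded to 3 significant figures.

Residence time τ = M₀/F₀ = 19.78 yr. The eventual steady state is M_∞ = M₀·(F₁/F₀) = 40790 × 3120/2062 = 61719 t.
The anomaly ΔM(t) = M(t) − M_∞ decays as ΔM₀·e^(−t/τ) with ΔM₀ = 40790 − 61719 = −20930 t.
At t = 36.4 yr, e^(−t/τ) = e^(−1.840) = 0.1588, so ΔM = −3324 t and M = 61719 − 3324 = 58395 t.

58400 t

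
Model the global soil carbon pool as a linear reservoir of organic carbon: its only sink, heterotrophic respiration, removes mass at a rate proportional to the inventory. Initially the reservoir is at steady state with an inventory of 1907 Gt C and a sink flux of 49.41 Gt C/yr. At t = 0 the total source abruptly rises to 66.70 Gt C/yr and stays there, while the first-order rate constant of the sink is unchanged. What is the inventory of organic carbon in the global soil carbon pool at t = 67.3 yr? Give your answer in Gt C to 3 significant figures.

2460 Gt C

τ = M₀/F₀ = 1907/49.41 = 38.60 yr; rate constant k = 1/τ.
New steady state M_∞ = F₁/k = F₁·τ = 66.70 × 38.60 = 2574.3 Gt C.
M(t) = M_∞ + (M₀ − M_∞)·e^(−t/τ); t/τ = 67.3/38.60 = 1.744, so e^(−t/τ) = 0.1749.
M(t) = 2574.3 − 667.3 × 0.1749 = 2457.6 Gt C.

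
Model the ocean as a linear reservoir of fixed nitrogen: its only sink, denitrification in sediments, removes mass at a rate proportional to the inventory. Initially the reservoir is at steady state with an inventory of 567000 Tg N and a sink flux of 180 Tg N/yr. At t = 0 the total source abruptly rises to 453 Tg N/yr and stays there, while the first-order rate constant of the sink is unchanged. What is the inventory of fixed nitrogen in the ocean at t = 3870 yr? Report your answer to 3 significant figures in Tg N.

τ = M₀/F₀ = 567000/180 = 3150 yr; rate constant k = 1/τ.
New steady state M_∞ = F₁/k = F₁·τ = 453 × 3150 = 1.4270×10^6 Tg N.
M(t) = M_∞ + (M₀ − M_∞)·e^(−t/τ); t/τ = 3870/3150 = 1.229, so e^(−t/τ) = 0.2927.
M(t) = 1.4270×10^6 − 860000 × 0.2927 = 1.1752×10^6 Tg N.

1.18×10^6 Tg N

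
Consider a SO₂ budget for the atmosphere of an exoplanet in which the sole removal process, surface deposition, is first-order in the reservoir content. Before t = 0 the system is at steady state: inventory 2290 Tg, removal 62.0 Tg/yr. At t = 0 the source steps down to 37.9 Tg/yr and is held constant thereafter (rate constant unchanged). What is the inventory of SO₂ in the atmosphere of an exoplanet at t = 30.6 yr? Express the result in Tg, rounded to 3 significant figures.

τ = M₀/F₀ = 2290/62.0 = 36.94 yr; rate constant k = 1/τ.
New steady state M_∞ = F₁/k = F₁·τ = 37.9 × 36.94 = 1399.9 Tg.
M(t) = M_∞ + (M₀ − M_∞)·e^(−t/τ); t/τ = 30.6/36.94 = 0.8285, so e^(−t/τ) = 0.4367.
M(t) = 1399.9 + 890.1 × 0.4367 = 1788.6 Tg.

1790 Tg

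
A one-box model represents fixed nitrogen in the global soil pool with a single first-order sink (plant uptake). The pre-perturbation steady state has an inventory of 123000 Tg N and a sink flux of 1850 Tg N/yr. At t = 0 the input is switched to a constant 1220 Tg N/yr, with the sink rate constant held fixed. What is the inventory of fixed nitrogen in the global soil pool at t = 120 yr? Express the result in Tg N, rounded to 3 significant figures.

The sink rate constant is k = F₀/M₀ = 1850/123000 = 0.01504 yr⁻¹.
Solving dM/dt = F₁ − kM with M(0) = M₀ gives M(t) = F₁/k + (M₀ − F₁/k)·e^(−kt).
F₁/k = 1220/0.01504 = 81114 Tg N; kt = 0.01504 × 120 = 1.805, e^(−kt) = 0.1645.
M(120) = 81114 + (123000 − 81114) × 0.1645 = 81114 + 6890 = 88004 Tg N.

88000 Tg N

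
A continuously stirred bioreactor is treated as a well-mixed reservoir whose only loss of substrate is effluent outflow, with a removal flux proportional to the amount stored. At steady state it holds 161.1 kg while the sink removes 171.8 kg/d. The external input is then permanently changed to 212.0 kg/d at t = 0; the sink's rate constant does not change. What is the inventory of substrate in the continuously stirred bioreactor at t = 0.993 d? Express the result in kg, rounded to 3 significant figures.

Residence time τ = M₀/F₀ = 0.9377 d. The eventual steady state is M_∞ = M₀·(F₁/F₀) = 161.1 × 212.0/171.8 = 198.80 kg.
The anomaly ΔM(t) = M(t) − M_∞ decays as ΔM₀·e^(−t/τ) with ΔM₀ = 161.1 − 198.80 = −37.70 kg.
At t = 0.993 d, e^(−t/τ) = e^(−1.059) = 0.3468, so ΔM = −13.07 kg and M = 198.80 − 13.07 = 185.72 kg.

186 kg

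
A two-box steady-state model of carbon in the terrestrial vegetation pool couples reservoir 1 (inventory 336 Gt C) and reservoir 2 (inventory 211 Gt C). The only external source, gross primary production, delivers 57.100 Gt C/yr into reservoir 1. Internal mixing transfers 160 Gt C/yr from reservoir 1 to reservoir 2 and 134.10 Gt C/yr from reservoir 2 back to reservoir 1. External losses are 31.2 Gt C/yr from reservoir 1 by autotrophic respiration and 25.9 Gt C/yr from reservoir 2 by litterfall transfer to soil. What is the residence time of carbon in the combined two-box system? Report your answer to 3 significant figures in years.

9.58 yr

Residence time in the combined system uses the total inventory and the total *external* removal — internal exchanges between the two boxes cancel.
M_total = 336 + 211 = 547.00 Gt C.
ΣF_external_out = 31.2 + 25.9 = 57.100 Gt C/yr.
τ = M_total / ΣF_ext = 547.00 / 57.100 = 9.580 yr.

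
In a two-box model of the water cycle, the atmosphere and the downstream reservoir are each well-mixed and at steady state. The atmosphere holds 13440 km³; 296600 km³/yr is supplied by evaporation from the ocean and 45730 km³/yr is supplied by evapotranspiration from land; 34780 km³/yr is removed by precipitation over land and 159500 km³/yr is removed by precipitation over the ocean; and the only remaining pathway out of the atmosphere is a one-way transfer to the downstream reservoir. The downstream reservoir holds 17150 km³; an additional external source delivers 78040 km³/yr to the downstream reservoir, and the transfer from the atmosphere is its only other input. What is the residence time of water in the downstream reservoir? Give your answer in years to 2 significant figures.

Balance the atmosphere: ΣF_in = 296600 + 45730 = 342330 km³/yr.
Transfer to the downstream reservoir = ΣF_in − (34780 + 159500) = 148050 km³/yr.
Total input to the downstream reservoir = 148050 + 78040 = 226090 km³/yr; at steady state this equals its total output.
τ = M / F = 17150 / 226090 = 0.07585 yr.

0.076 yr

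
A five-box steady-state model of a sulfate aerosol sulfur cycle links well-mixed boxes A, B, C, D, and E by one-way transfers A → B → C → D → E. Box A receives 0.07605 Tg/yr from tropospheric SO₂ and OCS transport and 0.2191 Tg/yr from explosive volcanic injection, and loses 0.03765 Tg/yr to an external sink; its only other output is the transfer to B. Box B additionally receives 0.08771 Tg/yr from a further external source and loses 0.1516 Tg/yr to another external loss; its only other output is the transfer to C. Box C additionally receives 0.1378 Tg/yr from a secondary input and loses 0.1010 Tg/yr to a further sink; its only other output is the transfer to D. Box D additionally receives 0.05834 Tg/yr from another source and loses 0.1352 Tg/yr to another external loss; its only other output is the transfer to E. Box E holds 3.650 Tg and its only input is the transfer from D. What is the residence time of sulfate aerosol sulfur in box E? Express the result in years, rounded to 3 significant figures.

Box A: F(A→B) = (0.07605 + 0.2191) − 0.03765 = 0.25750 Tg/yr.
Box B: F(B→C) = (0.25750 + 0.08771) − 0.1516 = 0.19361 Tg/yr.
Box C: F(C→D) = (0.19361 + 0.1378) − 0.1010 = 0.23041 Tg/yr.
Box D: F(D→E) = (0.23041 + 0.05834) − 0.1352 = 0.15355 Tg/yr.
Box E throughput = its input = 0.15355 Tg/yr; τ = 3.650 / 0.15355 = 23.77 yr.

23.8 yr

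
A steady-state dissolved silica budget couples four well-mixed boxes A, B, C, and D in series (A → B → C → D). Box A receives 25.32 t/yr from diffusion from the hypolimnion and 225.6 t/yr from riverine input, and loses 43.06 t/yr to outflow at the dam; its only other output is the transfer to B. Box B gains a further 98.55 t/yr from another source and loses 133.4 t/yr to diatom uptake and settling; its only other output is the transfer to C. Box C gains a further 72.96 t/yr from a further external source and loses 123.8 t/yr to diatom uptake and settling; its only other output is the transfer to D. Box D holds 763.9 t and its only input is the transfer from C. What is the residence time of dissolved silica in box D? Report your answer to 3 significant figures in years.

6.25 yr

Box A: F(A→B) = (25.32 + 225.6) − 43.06 = 207.86 t/yr.
Box B: F(B→C) = (207.86 + 98.55) − 133.4 = 173.01 t/yr.
Box C: F(C→D) = (173.01 + 72.96) − 123.8 = 122.17 t/yr.
Box D throughput = its input = 122.17 t/yr; τ = 763.9 / 122.17 = 6.253 yr.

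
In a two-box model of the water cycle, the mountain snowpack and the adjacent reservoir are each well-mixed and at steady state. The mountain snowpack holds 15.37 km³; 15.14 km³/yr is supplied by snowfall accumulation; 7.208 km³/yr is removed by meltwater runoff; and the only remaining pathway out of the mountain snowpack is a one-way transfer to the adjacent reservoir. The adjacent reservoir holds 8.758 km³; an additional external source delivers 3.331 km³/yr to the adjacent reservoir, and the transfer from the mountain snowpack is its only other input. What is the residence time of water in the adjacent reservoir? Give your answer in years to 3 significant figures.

Balance the mountain snowpack: ΣF_in = 15.140 km³/yr.
Transfer to the adjacent reservoir = ΣF_in − (7.208) = 7.9320 km³/yr.
Total input to the adjacent reservoir = 7.9320 + 3.331 = 11.263 km³/yr; at steady state this equals its total output.
τ = M / F = 8.758 / 11.263 = 0.7776 yr.

0.778 yr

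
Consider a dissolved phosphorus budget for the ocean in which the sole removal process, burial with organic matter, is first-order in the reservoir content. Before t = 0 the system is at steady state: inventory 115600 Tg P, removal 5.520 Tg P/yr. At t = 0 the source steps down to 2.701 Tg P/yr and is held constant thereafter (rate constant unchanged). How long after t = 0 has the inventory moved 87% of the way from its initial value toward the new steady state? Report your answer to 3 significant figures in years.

42700 yr

τ = M₀/F₀ = 115600/5.520 = 20940 yr.
The remaining gap fraction is e^(−t/τ); 87% covered ⇒ e^(−t/τ) = 0.130.
t = −τ ln(0.130) = 20940 × 2.040 = 42730 yr.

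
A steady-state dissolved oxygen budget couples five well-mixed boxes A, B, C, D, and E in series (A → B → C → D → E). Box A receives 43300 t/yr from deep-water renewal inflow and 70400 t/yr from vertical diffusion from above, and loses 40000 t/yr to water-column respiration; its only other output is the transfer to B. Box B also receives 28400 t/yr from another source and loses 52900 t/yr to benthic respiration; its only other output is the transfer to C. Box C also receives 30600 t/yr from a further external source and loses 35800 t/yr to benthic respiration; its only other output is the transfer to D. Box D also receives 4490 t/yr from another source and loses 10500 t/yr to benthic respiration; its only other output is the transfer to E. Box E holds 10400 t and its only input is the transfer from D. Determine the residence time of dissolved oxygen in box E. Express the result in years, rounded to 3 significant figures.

Box A: F(A→B) = (43300 + 70400) − 40000 = 73700 t/yr.
Box B: F(B→C) = (73700 + 28400) − 52900 = 49200 t/yr.
Box C: F(C→D) = (49200 + 30600) − 35800 = 44000 t/yr.
Box D: F(D→E) = (44000 + 4490) − 10500 = 37990 t/yr.
Box E throughput = its input = 37990 t/yr; τ = 10400 / 37990 = 0.2738 yr.

0.274 yr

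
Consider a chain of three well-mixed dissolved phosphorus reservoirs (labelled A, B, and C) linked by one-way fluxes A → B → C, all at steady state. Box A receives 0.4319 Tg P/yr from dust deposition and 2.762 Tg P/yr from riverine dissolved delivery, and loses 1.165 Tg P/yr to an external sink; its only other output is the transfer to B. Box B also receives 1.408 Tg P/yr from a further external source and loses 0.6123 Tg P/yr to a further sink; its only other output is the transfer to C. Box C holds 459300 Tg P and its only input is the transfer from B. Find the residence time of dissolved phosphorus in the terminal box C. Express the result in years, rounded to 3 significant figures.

Box A: F(A→B) = (0.4319 + 2.762) − 1.165 = 2.0289 Tg P/yr.
Box B: F(B→C) = (2.0289 + 1.408) − 0.6123 = 2.8246 Tg P/yr.
Box C throughput = its input = 2.8246 Tg P/yr; τ = 459300 / 2.8246 = 162600 yr.

163000 yr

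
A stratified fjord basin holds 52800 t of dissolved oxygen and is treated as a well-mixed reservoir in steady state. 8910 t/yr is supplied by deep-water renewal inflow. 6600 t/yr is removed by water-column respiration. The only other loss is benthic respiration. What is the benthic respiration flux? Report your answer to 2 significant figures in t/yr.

At steady state ΣF_in = ΣF_out.
ΣF_in = 8910.0 t/yr.
Benthic respiration flux = ΣF_in − (6600) = 8910.0 − 6600 = 2310 t/yr.

2300 t/yr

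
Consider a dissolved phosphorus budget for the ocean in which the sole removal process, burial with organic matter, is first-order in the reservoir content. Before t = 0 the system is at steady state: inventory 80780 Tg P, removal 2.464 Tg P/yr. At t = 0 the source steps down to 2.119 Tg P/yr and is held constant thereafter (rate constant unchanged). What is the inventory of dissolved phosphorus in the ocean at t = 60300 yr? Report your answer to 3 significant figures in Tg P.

Residence time τ = M₀/F₀ = 32780 yr. The eventual steady state is M_∞ = M₀·(F₁/F₀) = 80780 × 2.119/2.464 = 69469 Tg P.
The anomaly ΔM(t) = M(t) − M_∞ decays as ΔM₀·e^(−t/τ) with ΔM₀ = 80780 − 69469 = 11310 Tg P.
At t = 60300 yr, e^(−t/τ) = e^(−1.839) = 0.1589, so ΔM = 1798 Tg P and M = 69469 + 1798 = 71267 Tg P.

71300 Tg P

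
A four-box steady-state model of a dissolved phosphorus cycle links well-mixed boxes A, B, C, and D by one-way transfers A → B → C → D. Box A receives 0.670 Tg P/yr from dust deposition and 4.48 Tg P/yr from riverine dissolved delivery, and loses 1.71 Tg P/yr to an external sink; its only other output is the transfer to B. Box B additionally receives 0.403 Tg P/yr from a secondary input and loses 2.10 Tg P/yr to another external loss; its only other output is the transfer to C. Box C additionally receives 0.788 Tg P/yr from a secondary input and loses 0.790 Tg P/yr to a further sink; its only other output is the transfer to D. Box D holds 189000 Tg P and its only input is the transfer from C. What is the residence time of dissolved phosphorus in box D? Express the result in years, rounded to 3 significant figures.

109000 yr

Box A: F(A→B) = (0.670 + 4.48) − 1.71 = 3.4400 Tg P/yr.
Box B: F(B→C) = (3.4400 + 0.403) − 2.10 = 1.7430 Tg P/yr.
Box C: F(C→D) = (1.7430 + 0.788) − 0.790 = 1.7410 Tg P/yr.
Box D throughput = its input = 1.7410 Tg P/yr; τ = 189000 / 1.7410 = 108600 yr.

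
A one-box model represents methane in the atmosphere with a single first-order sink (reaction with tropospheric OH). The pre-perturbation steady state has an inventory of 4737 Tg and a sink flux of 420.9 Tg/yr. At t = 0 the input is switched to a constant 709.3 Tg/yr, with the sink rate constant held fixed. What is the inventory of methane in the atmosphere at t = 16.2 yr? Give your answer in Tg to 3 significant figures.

7210 Tg

τ = M₀/F₀ = 4737/420.9 = 11.25 yr; rate constant k = 1/τ.
New steady state M_∞ = F₁/k = F₁·τ = 709.3 × 11.25 = 7982.8 Tg.
M(t) = M_∞ + (M₀ − M_∞)·e^(−t/τ); t/τ = 16.2/11.25 = 1.439, so e^(−t/τ) = 0.2371.
M(t) = 7982.8 − 3246 × 0.2371 = 7213.3 Tg.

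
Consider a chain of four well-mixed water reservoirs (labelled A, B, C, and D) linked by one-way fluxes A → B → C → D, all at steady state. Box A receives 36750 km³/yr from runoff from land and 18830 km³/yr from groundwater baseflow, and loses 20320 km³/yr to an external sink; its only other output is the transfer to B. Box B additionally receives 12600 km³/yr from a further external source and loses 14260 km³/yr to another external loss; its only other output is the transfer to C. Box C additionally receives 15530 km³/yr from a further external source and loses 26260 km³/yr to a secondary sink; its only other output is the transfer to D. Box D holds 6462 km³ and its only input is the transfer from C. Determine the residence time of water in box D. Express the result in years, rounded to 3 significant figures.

0.283 yr

Box A: F(A→B) = (36750 + 18830) − 20320 = 35260 km³/yr.
Box B: F(B→C) = (35260 + 12600) − 14260 = 33600 km³/yr.
Box C: F(C→D) = (33600 + 15530) − 26260 = 22870 km³/yr.
Box D throughput = its input = 22870 km³/yr; τ = 6462 / 22870 = 0.2826 yr.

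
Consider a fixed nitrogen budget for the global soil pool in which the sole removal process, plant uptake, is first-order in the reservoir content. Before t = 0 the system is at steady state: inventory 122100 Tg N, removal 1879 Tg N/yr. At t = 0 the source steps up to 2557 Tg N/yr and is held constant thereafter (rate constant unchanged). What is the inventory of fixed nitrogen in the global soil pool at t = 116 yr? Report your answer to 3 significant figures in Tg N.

159000 Tg N

Residence time τ = M₀/F₀ = 64.98 yr. The eventual steady state is M_∞ = M₀·(F₁/F₀) = 122100 × 2557/1879 = 166160 Tg N.
The anomaly ΔM(t) = M(t) − M_∞ decays as ΔM₀·e^(−t/τ) with ΔM₀ = 122100 − 166160 = −44060 Tg N.
At t = 116 yr, e^(−t/τ) = e^(−1.785) = 0.1678, so ΔM = −7392 Tg N and M = 166160 − 7392 = 158770 Tg N.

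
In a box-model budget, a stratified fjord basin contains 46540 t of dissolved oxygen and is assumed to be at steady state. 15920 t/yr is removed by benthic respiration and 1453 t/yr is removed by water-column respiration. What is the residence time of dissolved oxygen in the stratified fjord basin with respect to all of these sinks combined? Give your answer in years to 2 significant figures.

2.7 yr

Total removal flux = 15920 + 1453 = 17373 t/yr.
τ = M / ΣF_out = 46540 / 17373 = 2.679 yr.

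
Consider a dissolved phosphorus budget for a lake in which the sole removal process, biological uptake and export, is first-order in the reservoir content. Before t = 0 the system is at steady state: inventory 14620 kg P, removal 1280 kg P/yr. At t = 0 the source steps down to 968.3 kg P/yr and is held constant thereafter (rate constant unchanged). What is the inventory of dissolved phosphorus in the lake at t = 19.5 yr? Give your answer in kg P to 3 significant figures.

11700 kg P

The sink rate constant is k = F₀/M₀ = 1280/14620 = 0.08755 yr⁻¹.
Solving dM/dt = F₁ − kM with M(0) = M₀ gives M(t) = F₁/k + (M₀ − F₁/k)·e^(−kt).
F₁/k = 968.3/0.08755 = 11060 kg P; kt = 0.08755 × 19.5 = 1.707, e^(−kt) = 0.1814.
M(19.5) = 11060 + (14620 − 11060) × 0.1814 = 11060 + 645.7 = 11705 kg P.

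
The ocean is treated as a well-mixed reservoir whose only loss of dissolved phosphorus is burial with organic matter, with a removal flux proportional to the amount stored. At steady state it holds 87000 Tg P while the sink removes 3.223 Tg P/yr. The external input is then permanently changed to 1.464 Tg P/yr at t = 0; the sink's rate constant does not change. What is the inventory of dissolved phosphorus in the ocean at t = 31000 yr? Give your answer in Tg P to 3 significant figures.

54600 Tg P

τ = M₀/F₀ = 87000/3.223 = 26990 yr; rate constant k = 1/τ.
New steady state M_∞ = F₁/k = F₁·τ = 1.464 × 26990 = 39518 Tg P.
M(t) = M_∞ + (M₀ − M_∞)·e^(−t/τ); t/τ = 31000/26990 = 1.148, so e^(−t/τ) = 0.3171.
M(t) = 39518 + 47480 × 0.3171 = 54577 Tg P.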